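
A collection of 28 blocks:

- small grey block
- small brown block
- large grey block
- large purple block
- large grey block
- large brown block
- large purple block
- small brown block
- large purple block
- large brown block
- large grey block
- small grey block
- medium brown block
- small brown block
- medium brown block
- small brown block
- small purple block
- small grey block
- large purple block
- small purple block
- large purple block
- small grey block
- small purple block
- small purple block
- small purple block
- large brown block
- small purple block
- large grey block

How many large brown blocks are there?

3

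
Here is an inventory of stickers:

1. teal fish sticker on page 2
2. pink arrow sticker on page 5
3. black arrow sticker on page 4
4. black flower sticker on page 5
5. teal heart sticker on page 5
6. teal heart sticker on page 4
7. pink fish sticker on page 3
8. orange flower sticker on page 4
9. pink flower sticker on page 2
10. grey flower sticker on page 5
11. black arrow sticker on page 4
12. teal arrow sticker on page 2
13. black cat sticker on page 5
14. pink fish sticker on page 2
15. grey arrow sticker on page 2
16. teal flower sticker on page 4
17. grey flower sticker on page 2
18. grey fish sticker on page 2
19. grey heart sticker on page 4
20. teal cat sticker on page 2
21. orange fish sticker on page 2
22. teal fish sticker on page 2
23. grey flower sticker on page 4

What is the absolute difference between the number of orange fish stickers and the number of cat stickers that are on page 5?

0

orange fish stickers: 1. cat stickers on page 5: 1.
|1 − 1| = 1 − 1 = 0.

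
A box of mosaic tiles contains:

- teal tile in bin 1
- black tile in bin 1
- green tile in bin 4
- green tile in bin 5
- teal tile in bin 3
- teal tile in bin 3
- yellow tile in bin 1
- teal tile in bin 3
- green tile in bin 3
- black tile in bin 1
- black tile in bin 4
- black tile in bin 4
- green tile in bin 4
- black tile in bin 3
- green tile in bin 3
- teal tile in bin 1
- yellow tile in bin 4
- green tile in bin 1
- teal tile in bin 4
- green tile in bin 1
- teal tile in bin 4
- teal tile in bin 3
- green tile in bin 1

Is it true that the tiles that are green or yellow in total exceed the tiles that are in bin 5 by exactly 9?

tiles that are green or yellow: 10.
tiles in bin 5: 1.
The claim requires 10 − 1 (= 9) to equal 9, which holds.

True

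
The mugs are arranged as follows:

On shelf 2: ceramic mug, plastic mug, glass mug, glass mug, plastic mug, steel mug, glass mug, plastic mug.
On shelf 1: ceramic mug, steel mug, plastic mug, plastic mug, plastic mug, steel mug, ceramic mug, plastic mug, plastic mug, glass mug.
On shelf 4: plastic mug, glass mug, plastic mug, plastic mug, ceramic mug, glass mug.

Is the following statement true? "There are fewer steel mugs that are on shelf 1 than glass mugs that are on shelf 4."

False

|steel mugs on shelf 1| = 2.
|glass mugs on shelf 4| = 2.
The claim requires 2 < 2, which does not hold.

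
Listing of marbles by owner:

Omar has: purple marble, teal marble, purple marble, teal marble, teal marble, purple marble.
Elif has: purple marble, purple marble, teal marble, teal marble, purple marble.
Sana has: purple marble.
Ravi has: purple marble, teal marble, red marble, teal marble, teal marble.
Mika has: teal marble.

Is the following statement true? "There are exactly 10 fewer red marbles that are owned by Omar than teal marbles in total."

|red marbles owned by Omar| = 0.
|teal marbles| = 9.
The claim requires 9 − 0 (= 9) to equal 10, which does not hold.

False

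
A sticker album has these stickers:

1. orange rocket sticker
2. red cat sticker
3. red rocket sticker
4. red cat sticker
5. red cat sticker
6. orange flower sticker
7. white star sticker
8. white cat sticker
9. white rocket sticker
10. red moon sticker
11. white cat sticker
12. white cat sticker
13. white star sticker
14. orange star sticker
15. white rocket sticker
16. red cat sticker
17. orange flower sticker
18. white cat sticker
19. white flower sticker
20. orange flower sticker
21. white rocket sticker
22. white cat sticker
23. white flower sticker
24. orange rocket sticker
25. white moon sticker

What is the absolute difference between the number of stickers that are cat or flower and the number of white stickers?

1

stickers that are cat or flower: 14. white stickers: 13.
|14 − 13| = 14 − 13 = 1.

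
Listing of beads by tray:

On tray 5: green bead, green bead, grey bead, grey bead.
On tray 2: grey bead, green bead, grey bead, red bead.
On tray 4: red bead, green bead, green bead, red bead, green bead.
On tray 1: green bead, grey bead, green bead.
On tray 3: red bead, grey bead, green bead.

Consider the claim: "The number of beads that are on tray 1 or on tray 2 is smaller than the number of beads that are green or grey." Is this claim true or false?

There are 7 beads on tray 1 or on tray 2.
There are 15 beads that are green or grey.
The claim requires 7 < 15, which holds.

True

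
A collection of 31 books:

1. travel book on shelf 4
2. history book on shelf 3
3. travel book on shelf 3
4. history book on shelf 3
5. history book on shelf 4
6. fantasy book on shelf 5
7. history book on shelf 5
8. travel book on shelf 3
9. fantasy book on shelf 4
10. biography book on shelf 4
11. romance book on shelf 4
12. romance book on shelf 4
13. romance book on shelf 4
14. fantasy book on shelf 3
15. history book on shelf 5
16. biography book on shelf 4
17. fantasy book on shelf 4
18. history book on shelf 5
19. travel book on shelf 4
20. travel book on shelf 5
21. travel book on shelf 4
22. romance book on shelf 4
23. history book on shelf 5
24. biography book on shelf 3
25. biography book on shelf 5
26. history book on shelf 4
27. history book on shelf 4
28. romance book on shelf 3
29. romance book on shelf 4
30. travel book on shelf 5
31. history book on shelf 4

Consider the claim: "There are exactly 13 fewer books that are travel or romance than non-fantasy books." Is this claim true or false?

False

books that are travel or romance: 13.
non-fantasy books: 27.
The claim requires 27 − 13 (= 14) to equal 13, which does not hold.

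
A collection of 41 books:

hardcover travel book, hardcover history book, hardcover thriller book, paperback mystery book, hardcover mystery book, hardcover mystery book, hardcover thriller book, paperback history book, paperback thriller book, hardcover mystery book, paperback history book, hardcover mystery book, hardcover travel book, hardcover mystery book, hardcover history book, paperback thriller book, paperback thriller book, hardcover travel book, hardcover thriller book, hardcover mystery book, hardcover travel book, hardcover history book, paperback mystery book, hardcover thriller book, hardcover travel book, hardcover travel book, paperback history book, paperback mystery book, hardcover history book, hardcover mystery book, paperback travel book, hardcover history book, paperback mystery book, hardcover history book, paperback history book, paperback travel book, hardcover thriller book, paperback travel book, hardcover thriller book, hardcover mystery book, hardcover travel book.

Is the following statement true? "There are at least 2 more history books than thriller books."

|history books| = 10.
|thriller books| = 9.
The claim requires 10 − 9 = 1 ≥ 2, which does not hold.

False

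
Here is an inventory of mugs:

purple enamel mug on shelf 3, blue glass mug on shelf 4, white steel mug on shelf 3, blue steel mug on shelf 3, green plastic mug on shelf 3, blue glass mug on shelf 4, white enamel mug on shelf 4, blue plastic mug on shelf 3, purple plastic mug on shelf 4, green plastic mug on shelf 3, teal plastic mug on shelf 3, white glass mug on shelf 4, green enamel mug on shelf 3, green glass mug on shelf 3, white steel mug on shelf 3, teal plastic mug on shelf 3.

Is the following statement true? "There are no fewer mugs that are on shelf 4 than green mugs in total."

|mugs on shelf 4| = 5.
|green mugs| = 4.
The claim requires 5 ≥ 4, which holds.

True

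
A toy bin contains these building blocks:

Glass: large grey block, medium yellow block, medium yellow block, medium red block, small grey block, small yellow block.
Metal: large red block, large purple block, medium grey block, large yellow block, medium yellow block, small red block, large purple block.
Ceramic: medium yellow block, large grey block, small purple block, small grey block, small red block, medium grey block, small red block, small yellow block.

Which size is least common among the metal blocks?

Counts by size (restricted to metal blocks): large 4, medium 2, small 1.
The minimum is 1, held uniquely by small.

small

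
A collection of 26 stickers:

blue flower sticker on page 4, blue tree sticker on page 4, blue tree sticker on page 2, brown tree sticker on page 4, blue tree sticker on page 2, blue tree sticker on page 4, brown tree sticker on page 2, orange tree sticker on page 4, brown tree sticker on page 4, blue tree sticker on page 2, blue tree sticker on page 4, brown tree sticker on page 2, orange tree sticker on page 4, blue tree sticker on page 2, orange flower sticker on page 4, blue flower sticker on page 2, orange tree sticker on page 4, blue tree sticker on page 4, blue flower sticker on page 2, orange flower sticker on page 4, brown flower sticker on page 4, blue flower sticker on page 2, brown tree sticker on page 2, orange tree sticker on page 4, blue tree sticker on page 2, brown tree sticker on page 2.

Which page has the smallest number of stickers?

Counts by page: page 4→14, page 2→12.
The minimum is 12, held uniquely by page 2.

page 2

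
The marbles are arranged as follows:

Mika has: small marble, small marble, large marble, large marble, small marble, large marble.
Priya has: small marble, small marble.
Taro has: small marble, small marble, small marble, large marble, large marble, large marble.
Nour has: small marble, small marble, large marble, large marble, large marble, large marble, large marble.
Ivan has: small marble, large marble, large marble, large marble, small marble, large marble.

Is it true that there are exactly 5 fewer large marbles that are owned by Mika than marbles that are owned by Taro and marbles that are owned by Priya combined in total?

|large marbles owned by Mika| = 3.
marbles owned by Taro: 6; marbles owned by Priya: 2; combined: 6 + 2 = 8.
The claim requires 8 − 3 (= 5) to equal 5, which holds.

True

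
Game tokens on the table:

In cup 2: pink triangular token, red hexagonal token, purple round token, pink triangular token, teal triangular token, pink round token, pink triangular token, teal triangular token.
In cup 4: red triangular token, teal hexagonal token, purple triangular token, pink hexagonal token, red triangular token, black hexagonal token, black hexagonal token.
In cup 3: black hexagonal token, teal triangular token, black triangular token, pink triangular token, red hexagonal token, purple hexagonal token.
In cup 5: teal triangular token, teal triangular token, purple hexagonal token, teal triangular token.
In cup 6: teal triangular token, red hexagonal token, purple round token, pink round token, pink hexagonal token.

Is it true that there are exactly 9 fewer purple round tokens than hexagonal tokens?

|purple round tokens| = 2.
|hexagonal tokens| = 11.
The claim requires 11 − 2 (= 9) to equal 9, which holds.

True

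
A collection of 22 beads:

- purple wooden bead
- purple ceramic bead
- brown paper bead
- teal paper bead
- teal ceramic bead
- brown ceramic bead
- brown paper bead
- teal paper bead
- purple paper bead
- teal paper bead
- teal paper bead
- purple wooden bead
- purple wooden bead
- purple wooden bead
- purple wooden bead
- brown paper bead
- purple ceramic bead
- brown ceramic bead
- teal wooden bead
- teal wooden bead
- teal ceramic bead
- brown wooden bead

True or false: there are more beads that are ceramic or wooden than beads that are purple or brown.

|beads that are ceramic or wooden| = 14.
|beads that are purple or brown| = 14.
The claim requires 14 > 14, which does not hold.

False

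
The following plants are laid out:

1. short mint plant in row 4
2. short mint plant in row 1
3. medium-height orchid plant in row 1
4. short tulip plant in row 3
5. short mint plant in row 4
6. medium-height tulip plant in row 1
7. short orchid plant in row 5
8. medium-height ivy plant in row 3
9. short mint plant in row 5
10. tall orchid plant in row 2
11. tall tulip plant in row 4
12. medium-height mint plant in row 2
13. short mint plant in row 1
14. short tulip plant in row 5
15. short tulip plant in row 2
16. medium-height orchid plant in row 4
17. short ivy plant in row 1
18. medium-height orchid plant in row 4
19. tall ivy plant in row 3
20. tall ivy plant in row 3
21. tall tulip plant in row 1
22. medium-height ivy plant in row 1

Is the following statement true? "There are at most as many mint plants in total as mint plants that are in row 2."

False

mint plants: 6.
mint plants in row 2: 1.
The claim requires 6 ≤ 1, which does not hold.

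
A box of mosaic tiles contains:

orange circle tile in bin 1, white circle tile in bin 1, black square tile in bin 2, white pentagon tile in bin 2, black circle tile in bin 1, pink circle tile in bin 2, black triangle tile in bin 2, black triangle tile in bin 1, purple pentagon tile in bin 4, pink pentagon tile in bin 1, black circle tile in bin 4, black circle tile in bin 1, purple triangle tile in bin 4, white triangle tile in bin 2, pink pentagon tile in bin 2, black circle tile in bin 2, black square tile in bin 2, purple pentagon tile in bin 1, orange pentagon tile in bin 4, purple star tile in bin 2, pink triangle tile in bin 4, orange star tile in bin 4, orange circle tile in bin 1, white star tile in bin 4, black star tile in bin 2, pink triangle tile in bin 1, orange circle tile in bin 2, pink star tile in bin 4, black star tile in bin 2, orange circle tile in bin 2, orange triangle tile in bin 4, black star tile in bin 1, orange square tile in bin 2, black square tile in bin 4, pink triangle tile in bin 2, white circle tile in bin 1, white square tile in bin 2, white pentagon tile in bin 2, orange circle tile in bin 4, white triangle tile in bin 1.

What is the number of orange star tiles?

1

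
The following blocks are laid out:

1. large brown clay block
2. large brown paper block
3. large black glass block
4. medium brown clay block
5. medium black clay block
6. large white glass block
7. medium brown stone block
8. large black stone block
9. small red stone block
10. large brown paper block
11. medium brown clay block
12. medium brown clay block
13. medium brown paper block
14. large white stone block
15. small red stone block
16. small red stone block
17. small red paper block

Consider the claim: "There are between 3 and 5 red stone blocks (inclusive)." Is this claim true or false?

True

red stone blocks: 3.
The claim requires 3 ≤ 3 ≤ 5, which holds.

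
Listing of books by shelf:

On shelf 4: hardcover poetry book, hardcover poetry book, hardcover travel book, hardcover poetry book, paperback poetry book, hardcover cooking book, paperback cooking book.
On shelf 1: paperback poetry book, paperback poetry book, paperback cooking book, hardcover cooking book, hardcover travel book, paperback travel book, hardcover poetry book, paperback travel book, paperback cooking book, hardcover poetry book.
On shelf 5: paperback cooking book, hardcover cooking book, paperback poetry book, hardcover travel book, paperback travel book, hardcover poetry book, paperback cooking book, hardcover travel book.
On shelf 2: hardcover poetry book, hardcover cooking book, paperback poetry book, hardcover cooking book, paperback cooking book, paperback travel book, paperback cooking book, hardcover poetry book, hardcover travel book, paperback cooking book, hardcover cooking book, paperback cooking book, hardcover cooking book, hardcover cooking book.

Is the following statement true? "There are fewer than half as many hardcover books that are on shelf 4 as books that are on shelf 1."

|hardcover books on shelf 4| = 5.
|books on shelf 1| = 10.
The claim requires 2 × 5 = 10 < 10, which does not hold.

False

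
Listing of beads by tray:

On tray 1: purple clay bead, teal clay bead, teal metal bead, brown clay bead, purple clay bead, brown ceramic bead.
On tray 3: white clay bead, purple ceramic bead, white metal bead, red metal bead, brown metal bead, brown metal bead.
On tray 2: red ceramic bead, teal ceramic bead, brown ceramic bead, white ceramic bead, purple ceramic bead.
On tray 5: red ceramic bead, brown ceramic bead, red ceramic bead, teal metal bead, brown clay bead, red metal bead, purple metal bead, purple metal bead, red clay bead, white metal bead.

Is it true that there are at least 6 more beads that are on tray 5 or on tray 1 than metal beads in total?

There are 16 beads on tray 5 or on tray 1.
There are 10 metal beads.
The claim requires 16 − 10 = 6 ≥ 6, which holds.

True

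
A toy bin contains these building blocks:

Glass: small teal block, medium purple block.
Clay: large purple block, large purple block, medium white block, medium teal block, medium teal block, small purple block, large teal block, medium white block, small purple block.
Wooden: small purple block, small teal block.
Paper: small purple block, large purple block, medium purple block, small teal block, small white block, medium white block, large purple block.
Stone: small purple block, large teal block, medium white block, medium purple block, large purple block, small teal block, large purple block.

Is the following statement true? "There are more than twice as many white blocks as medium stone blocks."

|white blocks| = 5.
|medium stone blocks| = 2.
The claim requires 5 > 2 × 2 = 4, which holds.

True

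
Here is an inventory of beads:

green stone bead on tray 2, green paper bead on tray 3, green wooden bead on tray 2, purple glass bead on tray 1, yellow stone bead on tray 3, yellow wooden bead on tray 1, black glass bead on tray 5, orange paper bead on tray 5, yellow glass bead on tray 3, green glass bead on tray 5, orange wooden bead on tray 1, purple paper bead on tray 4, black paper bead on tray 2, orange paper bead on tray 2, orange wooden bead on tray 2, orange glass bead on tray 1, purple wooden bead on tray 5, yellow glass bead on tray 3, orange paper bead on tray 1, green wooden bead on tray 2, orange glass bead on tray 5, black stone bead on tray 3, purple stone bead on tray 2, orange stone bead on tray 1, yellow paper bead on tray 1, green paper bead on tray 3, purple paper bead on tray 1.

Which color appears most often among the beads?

orange

Counts by color: orange 8, green 6, yellow 5, purple 5, black 3.
The maximum is 8, held uniquely by orange.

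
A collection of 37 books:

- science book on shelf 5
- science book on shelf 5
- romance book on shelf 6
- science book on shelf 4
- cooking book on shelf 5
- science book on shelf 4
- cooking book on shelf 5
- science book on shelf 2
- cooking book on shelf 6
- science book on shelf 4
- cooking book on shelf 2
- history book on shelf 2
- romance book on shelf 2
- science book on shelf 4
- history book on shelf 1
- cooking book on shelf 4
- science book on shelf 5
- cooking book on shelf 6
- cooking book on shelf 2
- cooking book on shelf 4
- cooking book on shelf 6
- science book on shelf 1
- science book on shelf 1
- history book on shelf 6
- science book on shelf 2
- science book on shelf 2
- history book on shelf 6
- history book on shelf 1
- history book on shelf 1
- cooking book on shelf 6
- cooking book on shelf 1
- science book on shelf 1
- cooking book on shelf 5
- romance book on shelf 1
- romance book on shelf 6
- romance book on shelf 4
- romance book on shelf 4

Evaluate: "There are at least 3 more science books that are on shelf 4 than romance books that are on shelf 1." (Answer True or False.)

|science books on shelf 4| = 4.
|romance books on shelf 1| = 1.
The claim requires 4 − 1 = 3 ≥ 3, which holds.

True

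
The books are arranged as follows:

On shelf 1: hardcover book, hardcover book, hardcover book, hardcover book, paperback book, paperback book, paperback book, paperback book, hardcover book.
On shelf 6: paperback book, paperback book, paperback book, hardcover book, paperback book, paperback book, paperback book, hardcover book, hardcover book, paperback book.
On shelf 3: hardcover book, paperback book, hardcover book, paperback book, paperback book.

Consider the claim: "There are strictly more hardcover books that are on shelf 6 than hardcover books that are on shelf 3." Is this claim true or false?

True

|hardcover books on shelf 6| = 3.
|hardcover books on shelf 3| = 2.
The claim requires 3 > 2, which holds.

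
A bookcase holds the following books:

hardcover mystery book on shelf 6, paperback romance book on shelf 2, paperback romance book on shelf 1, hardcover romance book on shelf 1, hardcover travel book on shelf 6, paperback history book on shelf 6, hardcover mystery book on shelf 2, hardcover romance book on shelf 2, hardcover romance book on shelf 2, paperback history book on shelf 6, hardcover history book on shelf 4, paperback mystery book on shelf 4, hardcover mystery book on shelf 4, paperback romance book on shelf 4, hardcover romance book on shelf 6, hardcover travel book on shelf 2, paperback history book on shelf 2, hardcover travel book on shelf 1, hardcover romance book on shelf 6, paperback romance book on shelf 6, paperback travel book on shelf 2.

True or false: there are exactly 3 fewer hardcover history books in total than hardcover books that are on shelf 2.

True

There is 1 hardcover history book.
There are 4 hardcover books on shelf 2.
The claim requires 4 − 1 (= 3) to equal 3, which holds.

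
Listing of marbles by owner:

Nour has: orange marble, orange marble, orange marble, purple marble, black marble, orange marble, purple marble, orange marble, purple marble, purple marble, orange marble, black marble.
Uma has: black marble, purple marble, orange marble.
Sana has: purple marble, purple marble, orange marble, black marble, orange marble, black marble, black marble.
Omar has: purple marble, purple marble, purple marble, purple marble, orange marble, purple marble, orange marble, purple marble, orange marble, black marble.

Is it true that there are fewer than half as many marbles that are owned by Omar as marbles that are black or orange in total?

Count of marbles owned by Omar: 10.
There are 19 marbles that are black or orange.
The claim requires 2 × 10 = 20 < 19, which does not hold.

False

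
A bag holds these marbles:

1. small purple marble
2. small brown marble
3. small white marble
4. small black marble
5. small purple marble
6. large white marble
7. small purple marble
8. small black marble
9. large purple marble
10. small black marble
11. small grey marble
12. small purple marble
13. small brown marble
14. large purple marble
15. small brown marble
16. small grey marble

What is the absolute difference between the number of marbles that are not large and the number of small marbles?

marbles that are not large: 13. small marbles: 13.
|13 − 13| = 13 − 13 = 0.

0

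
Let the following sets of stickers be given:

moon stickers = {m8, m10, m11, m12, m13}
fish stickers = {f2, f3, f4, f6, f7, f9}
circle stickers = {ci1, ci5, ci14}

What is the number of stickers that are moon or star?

5

moon: 5; star: 0; together 5 + 0 = 5.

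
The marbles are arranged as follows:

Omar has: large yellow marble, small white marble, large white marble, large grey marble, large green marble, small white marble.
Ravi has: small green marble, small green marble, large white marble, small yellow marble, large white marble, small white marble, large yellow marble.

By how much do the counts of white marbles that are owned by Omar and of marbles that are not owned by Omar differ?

white marbles owned by Omar: 3. marbles that are not owned by Omar: 7.
|3 − 7| = 7 − 3 = 4.

4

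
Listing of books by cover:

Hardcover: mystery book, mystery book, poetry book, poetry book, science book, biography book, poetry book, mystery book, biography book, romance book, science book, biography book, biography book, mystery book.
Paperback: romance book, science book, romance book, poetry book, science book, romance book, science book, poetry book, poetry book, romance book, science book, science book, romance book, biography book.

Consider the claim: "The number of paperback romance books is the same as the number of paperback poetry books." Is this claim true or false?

|paperback romance books| = 5.
|paperback poetry books| = 3.
The claim requires 5 = 3, which does not hold.

False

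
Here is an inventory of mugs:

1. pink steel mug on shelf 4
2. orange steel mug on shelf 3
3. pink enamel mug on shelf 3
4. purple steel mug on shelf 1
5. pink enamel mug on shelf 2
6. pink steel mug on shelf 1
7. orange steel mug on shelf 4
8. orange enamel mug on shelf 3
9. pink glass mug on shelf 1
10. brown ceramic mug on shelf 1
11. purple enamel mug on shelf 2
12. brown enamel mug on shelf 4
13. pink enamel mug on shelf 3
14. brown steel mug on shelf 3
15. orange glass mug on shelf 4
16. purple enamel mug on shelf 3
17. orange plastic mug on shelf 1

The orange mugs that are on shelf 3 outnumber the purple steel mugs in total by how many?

orange mugs on shelf 3: 2.
purple steel mugs: 1.
2 − 1 = 1.

1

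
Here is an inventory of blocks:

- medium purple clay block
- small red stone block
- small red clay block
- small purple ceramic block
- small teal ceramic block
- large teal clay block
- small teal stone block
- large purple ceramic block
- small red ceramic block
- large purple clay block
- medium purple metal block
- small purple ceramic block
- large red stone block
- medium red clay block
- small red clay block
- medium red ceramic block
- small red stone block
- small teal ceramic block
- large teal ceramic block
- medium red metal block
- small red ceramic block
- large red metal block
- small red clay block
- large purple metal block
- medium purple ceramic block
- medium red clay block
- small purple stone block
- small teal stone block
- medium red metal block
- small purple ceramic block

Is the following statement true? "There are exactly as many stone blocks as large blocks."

|stone blocks| = 6.
|large blocks| = 7.
The claim requires 6 = 7, which does not hold.

False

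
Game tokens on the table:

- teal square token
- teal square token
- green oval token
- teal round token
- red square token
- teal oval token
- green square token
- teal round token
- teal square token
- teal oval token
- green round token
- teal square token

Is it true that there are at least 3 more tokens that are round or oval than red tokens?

True

tokens that are round or oval: 6.
red tokens: 1.
The claim requires 6 − 1 = 5 ≥ 3, which holds.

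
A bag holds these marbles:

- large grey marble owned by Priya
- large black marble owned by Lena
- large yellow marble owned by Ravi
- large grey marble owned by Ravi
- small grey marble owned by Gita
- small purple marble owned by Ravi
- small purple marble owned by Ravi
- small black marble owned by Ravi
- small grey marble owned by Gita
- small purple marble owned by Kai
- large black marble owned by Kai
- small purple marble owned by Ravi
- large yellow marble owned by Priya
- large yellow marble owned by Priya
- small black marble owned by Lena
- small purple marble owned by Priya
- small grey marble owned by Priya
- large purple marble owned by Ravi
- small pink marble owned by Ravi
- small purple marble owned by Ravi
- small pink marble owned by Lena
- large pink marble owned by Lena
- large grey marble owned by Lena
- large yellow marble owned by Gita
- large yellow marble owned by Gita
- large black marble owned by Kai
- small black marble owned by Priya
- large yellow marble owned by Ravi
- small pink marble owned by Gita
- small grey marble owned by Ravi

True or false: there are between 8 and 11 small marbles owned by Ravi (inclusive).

small marbles owned by Ravi: 7.
The claim requires 8 ≤ 7 ≤ 11, which does not hold.

False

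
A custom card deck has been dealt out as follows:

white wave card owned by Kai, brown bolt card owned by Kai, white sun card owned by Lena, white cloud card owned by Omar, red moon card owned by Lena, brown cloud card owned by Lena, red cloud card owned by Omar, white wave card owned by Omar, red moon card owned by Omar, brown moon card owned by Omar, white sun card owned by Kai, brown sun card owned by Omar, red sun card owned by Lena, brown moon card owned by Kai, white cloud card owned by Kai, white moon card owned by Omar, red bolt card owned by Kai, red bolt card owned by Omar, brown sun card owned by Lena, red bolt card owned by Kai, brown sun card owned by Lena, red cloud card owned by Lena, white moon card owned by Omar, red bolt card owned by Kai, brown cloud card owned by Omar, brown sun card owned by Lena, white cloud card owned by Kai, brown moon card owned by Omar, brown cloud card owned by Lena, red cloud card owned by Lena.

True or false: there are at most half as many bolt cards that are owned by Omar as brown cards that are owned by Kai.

|bolt cards owned by Omar| = 1.
|brown cards owned by Kai| = 2.
The claim requires 2 × 1 = 2 ≤ 2, which holds.

True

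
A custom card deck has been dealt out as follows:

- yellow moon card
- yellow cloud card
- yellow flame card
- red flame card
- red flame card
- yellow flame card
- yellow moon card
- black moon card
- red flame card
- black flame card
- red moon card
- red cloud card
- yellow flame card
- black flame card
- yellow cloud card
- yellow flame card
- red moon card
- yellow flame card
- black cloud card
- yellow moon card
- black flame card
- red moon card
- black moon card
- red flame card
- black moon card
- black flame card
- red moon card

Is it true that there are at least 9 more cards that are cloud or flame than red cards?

cards that are cloud or flame: 17.
red cards: 9.
The claim requires 17 − 9 = 8 ≥ 9, which does not hold.

False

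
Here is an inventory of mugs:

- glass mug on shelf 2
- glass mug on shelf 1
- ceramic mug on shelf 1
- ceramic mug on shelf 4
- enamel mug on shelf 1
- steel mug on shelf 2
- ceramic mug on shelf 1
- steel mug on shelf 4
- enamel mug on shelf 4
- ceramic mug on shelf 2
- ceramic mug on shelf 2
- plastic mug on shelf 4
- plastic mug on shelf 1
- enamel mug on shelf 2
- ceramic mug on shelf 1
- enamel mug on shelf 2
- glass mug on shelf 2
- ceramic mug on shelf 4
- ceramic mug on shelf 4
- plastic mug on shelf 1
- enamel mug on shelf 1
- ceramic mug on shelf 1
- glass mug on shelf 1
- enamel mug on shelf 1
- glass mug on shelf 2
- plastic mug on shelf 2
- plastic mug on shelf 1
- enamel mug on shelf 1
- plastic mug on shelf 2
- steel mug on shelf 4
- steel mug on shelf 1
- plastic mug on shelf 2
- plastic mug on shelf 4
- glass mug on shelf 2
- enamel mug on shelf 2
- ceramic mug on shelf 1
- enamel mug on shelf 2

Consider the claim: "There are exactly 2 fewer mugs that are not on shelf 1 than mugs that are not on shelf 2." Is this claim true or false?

False

mugs that are not on shelf 1: 22.
mugs that are not on shelf 2: 23.
The claim requires 23 − 22 (= 1) to equal 2, which does not hold.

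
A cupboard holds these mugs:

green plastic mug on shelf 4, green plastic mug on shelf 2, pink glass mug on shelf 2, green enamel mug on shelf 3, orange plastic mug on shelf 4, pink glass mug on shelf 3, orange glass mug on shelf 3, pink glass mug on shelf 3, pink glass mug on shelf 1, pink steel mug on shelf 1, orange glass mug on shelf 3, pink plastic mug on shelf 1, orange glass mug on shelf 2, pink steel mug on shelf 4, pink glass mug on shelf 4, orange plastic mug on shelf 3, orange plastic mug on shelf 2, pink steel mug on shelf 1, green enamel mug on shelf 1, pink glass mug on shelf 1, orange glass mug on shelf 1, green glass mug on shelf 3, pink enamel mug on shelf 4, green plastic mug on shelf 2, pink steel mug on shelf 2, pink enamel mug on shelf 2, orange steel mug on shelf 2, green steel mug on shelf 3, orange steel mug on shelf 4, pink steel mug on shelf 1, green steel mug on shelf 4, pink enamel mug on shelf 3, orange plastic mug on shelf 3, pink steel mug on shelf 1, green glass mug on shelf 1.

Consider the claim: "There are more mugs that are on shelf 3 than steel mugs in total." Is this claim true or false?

There are 10 mugs on shelf 3.
There are 10 steel mugs.
The claim requires 10 > 10, which does not hold.

False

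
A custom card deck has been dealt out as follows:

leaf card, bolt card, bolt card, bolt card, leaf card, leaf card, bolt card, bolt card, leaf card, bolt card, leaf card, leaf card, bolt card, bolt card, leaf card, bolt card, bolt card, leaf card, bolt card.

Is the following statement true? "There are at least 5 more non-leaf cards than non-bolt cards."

False

There are 11 non-leaf cards.
There are 8 non-bolt cards.
The claim requires 11 − 8 = 3 ≥ 5, which does not hold.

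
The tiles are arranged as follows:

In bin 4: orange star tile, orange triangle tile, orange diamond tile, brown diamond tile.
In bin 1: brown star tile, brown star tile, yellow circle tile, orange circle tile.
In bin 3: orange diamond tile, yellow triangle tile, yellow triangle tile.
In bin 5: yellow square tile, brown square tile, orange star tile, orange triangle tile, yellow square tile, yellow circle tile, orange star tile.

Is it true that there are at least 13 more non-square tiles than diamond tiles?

False

There are 15 non-square tiles.
There are 3 diamond tiles.
The claim requires 15 − 3 = 12 ≥ 13, which does not hold.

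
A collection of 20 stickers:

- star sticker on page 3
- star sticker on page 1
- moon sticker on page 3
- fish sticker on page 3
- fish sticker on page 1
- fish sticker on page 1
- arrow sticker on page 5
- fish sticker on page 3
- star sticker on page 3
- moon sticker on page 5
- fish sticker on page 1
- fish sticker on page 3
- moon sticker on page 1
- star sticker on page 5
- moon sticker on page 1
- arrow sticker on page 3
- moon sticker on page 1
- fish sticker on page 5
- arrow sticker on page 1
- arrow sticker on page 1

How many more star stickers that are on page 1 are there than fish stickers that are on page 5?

star stickers on page 1: 1.
fish stickers on page 5: 1.
1 − 1 = 0.

0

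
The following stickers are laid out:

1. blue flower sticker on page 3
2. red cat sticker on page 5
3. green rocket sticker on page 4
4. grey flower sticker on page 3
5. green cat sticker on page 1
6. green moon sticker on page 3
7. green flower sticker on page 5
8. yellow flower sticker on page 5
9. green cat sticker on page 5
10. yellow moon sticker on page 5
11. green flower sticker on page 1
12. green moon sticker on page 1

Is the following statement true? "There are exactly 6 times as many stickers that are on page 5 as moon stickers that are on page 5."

False

stickers on page 5: 5.
moon stickers on page 5: 1.
The claim requires 5 = 6 × 1 = 6, which does not hold.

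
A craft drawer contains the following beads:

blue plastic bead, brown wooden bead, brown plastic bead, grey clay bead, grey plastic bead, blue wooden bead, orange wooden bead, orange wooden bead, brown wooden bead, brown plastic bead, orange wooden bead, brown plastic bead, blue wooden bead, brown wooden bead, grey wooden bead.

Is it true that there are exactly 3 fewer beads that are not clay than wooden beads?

False

|beads that are not clay| = 14.
|wooden beads| = 9.
The claim requires 9 − 14 (= -5) to equal 3, which does not hold.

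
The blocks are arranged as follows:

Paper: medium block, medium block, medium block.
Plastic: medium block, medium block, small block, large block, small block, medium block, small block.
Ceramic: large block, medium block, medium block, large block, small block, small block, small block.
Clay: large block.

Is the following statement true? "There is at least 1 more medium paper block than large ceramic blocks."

There are 3 medium paper blocks.
There are 2 large ceramic blocks.
The claim requires 3 − 2 = 1 ≥ 1, which holds.

True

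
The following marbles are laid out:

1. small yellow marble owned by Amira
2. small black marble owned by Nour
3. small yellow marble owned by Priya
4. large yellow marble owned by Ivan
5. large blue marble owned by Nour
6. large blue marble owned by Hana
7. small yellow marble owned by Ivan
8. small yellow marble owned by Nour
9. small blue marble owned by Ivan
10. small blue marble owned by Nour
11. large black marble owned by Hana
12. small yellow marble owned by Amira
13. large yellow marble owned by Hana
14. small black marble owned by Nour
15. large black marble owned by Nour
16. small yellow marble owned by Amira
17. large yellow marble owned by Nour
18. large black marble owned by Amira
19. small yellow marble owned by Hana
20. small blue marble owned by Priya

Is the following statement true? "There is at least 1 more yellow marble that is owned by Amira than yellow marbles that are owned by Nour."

yellow marbles owned by Amira: 3.
yellow marbles owned by Nour: 2.
The claim requires 3 − 2 = 1 ≥ 1, which holds.

True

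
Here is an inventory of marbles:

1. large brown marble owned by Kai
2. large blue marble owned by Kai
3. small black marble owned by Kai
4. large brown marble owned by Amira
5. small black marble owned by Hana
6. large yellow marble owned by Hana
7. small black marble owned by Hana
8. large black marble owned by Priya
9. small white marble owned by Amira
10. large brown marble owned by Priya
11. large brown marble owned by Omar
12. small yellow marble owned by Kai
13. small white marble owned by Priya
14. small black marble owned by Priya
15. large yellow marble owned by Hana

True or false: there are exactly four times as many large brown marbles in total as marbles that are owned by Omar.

large brown marbles: 4.
marbles owned by Omar: 1.
The claim requires 4 = 4 × 1 = 4, which holds.

True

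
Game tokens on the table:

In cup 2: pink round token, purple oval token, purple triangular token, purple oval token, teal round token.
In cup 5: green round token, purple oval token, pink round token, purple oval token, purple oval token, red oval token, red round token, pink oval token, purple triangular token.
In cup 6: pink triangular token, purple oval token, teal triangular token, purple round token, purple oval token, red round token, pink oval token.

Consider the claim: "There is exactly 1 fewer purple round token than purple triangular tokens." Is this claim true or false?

There is 1 purple round token.
There are 2 purple triangular tokens.
The claim requires 2 − 1 (= 1) to equal 1, which holds.

True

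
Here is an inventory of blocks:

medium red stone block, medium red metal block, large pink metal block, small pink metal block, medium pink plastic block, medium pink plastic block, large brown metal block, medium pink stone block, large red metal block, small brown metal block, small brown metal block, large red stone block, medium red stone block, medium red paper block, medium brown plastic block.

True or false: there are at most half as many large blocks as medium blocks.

|large blocks| = 4.
|medium blocks| = 8.
The claim requires 2 × 4 = 8 ≤ 8, which holds.

True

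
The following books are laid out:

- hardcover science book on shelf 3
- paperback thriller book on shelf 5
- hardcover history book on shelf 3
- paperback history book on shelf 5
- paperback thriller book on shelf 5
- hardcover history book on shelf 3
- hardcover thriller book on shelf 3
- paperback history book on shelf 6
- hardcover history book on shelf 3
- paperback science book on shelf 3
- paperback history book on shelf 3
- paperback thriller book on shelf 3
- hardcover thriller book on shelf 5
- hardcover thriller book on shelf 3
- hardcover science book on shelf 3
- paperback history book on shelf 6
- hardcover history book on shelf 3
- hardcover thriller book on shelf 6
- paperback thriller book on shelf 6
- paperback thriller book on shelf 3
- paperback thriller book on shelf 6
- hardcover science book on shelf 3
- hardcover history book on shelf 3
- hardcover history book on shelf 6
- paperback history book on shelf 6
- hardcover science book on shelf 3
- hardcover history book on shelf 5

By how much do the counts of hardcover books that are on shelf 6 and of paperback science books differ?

1

hardcover books on shelf 6: 2. paperback science books: 1.
|2 − 1| = 2 − 1 = 1.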